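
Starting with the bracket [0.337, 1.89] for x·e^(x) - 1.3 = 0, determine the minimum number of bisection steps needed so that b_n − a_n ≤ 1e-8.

Initial width b − a = 1.89 − 0.337 = 1.553000.
After n steps the width is (b−a)/2^n; need (b−a)/2^n ≤ 1e-8.
So n ≥ log₂(1.553000/1e-8) = log₂(155300000.0000) ≈ 27.2105.
Hence n = 28.

28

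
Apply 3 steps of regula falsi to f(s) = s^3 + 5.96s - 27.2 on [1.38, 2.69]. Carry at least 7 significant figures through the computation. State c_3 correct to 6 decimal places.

2.358493

f(1.380000) = -16.347128, f(2.690000) = 8.297509
step 1: c = 2.248941, f(c) = -2.421761 < 0 → new bracket [2.248941, 2.690000]
step 2: c = 2.348588, f(c) = -0.247926 < 0 → new bracket [2.348588, 2.690000]
step 3: c = 2.358493, f(c) = -0.024290 < 0 → new bracket [2.358493, 2.690000]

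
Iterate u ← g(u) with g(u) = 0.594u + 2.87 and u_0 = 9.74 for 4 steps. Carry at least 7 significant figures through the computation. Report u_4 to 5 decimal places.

u_1 = g(9.740000) = 8.655560
u_2 = g(8.655560) = 8.011403
u_3 = g(8.011403) = 7.628773
u_4 = g(7.628773) = 7.401491

7.40149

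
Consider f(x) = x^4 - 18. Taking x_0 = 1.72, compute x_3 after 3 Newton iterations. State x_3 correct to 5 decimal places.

2.05982

Newton update: x ← x − f(x)/f'(x).
f'(x) = 4x^3
x_0 = 1.720000: f = -9.247869, f' = 20.353792 → x_1 = 1.720000 - (-9.247869)/(20.353792) = 2.174356
x_1 = 2.174356: f = 4.352324, f' = 41.119895 → x_2 = 2.174356 - (4.352324)/(41.119895) = 2.068511
x_2 = 2.068511: f = 0.307610, f' = 35.402484 → x_3 = 2.068511 - (0.307610)/(35.402484) = 2.059822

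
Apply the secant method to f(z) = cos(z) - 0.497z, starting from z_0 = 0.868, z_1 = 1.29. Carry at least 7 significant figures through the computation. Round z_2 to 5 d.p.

1.02468

f(z_0) = 0.214958, f(z_1) = -0.364009
z_2 = 1.290000 - (-0.364009)·(1.290000 - 0.868000)/(-0.364009 - (0.214958)) = 1.024679; f(z_2) = 0.010107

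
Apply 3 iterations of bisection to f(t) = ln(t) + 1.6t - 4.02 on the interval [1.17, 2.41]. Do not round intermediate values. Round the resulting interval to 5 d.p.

[1.94500, 2.10000]

f(1.170000) = -1.990996, f(2.410000) = 0.715627 (opposite signs)
step 1: m = 1.790000, f(m) = -0.573784 < 0 → root in [1.790000, 2.410000]
step 2: m = 2.100000, f(m) = 0.081937 > 0 → root in [1.790000, 2.100000]
step 3: m = 1.945000, f(m) = -0.242738 < 0 → root in [1.945000, 2.100000]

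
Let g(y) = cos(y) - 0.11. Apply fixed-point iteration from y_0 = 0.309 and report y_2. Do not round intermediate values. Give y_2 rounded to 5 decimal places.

0.55550

y_1 = g(0.309000) = 0.842638
y_2 = g(0.842638) = 0.555496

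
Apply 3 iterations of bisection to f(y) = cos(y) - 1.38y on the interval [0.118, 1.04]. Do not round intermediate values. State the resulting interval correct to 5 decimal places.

f(0.118000) = 0.830206, f(1.040000) = -0.928980 (opposite signs)
step 1: m = 0.579000, f(m) = 0.037990 > 0 → root in [0.579000, 1.040000]
step 2: m = 0.809500, f(m) = -0.427250 < 0 → root in [0.579000, 0.809500]
step 3: m = 0.694250, f(m) = -0.189531 < 0 → root in [0.579000, 0.694250]

[0.57900, 0.69425]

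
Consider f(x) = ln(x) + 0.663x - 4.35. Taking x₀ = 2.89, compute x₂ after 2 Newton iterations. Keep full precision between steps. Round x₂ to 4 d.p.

f'(x) = 1/x + 0.663
x_0 = 2.890000: f = -1.372673, f' = 1.009021 → x_1 = 2.890000 - (-1.372673)/(1.009021) = 4.250402
x_1 = 4.250402: f = -0.084970, f' = 0.898272 → x_2 = 4.250402 - (-0.084970)/(0.898272) = 4.344995

4.3450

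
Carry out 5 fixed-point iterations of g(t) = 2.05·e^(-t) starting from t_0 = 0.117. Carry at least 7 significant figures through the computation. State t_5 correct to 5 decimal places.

t_1 = g(0.117000) = 1.823650
t_2 = g(1.823650) = 0.330943
t_3 = g(0.330943) = 1.472405
t_4 = g(1.472405) = 0.470215
t_5 = g(0.470215) = 1.280979

1.28098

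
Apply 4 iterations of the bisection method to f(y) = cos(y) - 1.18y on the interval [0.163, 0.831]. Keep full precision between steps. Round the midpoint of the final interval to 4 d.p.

0.6849

f(0.163000) = 0.794405, f(0.831000) = -0.306443 (opposite signs)
step 1: m = 0.497000, f(m) = 0.292557 > 0 → root in [0.497000, 0.831000]
step 2: m = 0.664000, f(m) = 0.004013 > 0 → root in [0.664000, 0.831000]
step 3: m = 0.747500, f(m) = -0.148659 < 0 → root in [0.664000, 0.747500]
step 4: m = 0.705750, f(m) = -0.071660 < 0 → root in [0.664000, 0.705750]
Midpoint of [0.664000, 0.705750] = 0.684875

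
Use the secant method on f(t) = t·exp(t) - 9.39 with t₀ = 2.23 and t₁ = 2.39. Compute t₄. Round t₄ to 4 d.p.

1.7139

Secant update: t_(k+1) = t_k − f(t_k)·(t_k − t_(k-1))/(f(t_k) − f(t_(k-1))).
f(t_0) = 11.348701, f(t_1) = 16.693251
t_2 = 2.390000 - (16.693251)·(2.390000 - 2.230000)/(16.693251 - (11.348701)) = 1.890253; f(t_2) = 3.125456
t_3 = 1.890253 - (3.125456)·(1.890253 - 2.390000)/(3.125456 - (16.693251)) = 1.775133; f(t_3) = 1.085170
t_4 = 1.775133 - (1.085170)·(1.775133 - 1.890253)/(1.085170 - (3.125456)) = 1.713903; f(t_4) = 0.123162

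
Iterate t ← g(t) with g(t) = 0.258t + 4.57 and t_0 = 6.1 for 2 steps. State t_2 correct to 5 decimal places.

t_1 = g(6.100000) = 6.143800
t_2 = g(6.143800) = 6.155100

6.15510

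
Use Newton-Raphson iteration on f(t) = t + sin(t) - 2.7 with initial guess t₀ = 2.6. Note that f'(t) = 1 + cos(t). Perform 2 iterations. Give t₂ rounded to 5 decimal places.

1.38626

t_0 = 2.600000: f = 0.415501, f' = 0.143111 → t_1 = 2.600000 - (0.415501)/(0.143111) = -0.303345
t_1 = -0.303345: f = -3.302060, f' = 1.954343 → t_2 = -0.303345 - (-3.302060)/(1.954343) = 1.386256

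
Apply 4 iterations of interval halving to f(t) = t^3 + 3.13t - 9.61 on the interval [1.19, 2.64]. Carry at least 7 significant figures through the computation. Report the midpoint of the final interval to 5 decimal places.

f(1.190000) = -4.200141, f(2.640000) = 17.052944 (opposite signs)
step 1: m = 1.915000, f(m) = 3.406686 > 0 → root in [1.190000, 1.915000]
step 2: m = 1.552500, f(m) = -1.008752 < 0 → root in [1.552500, 1.915000]
step 3: m = 1.733750, f(m) = 1.028098 > 0 → root in [1.552500, 1.733750]
step 4: m = 1.643125, f(m) = -0.030812 < 0 → root in [1.643125, 1.733750]
Midpoint of [1.643125, 1.733750] = 1.688438

1.68844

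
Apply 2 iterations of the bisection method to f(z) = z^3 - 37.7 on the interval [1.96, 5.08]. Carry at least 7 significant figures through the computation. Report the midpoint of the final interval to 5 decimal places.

3.13000

f(1.960000) = -30.170464, f(5.080000) = 93.396512 (opposite signs)
step 1: m = 3.520000, f(m) = 5.914208 > 0 → root in [1.960000, 3.520000]
step 2: m = 2.740000, f(m) = -17.129176 < 0 → root in [2.740000, 3.520000]
Midpoint of [2.740000, 3.520000] = 3.130000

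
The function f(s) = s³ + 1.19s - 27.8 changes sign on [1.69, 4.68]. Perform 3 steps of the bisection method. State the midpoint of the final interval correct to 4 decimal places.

f(1.690000) = -20.962091, f(4.680000) = 80.272432 (opposite signs)
step 1: m = 3.185000, f(m) = 8.299507 > 0 → root in [1.690000, 3.185000]
step 2: m = 2.437500, f(m) = -10.417197 < 0 → root in [2.437500, 3.185000]
step 3: m = 2.811250, f(m) = -2.236948 < 0 → root in [2.811250, 3.185000]
Midpoint of [2.811250, 3.185000] = 2.998125

2.9981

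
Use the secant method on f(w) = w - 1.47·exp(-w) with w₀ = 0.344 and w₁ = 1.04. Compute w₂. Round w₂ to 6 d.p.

0.742750

f(w_0) = -0.698126, f(w_1) = 0.520422
w_2 = 1.040000 - (0.520422)·(1.040000 - 0.344000)/(0.520422 - (-0.698126)) = 0.742750; f(w_2) = 0.043318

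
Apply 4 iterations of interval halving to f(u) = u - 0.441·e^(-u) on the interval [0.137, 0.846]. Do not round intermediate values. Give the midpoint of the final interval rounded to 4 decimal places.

0.3364

f(0.137000) = -0.247539, f(0.846000) = 0.656755 (opposite signs)
step 1: m = 0.491500, f(m) = 0.221737 > 0 → root in [0.137000, 0.491500]
step 2: m = 0.314250, f(m) = -0.007828 < 0 → root in [0.314250, 0.491500]
step 3: m = 0.402875, f(m) = 0.108113 > 0 → root in [0.314250, 0.402875]
step 4: m = 0.358563, f(m) = 0.050445 > 0 → root in [0.314250, 0.358563]
Midpoint of [0.314250, 0.358563] = 0.336406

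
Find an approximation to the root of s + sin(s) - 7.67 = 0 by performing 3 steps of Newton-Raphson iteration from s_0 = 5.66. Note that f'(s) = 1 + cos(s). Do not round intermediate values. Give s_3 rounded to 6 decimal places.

Newton update: s ← s − f(s)/f'(s).
s_0 = 5.660000: f = -2.593625, f' = 1.812024 → s_1 = 5.660000 - (-2.593625)/(1.812024) = 7.091342
s_1 = 7.091342: f = 0.144356, f' = 1.690833 → s_2 = 7.091342 - (0.144356)/(1.690833) = 7.005966
s_2 = 7.005966: f = -0.002562, f' = 1.749969 → s_3 = 7.005966 - (-0.002562)/(1.749969) = 7.007430

7.007430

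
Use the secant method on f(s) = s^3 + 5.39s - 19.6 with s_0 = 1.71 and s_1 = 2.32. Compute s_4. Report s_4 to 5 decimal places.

2.04644

f(s_0) = -5.382889, f(s_1) = 5.391968
s_2 = 2.320000 - (5.391968)·(2.320000 - 1.710000)/(5.391968 - (-5.382889)) = 2.014743; f(s_2) = -0.562312
s_3 = 2.014743 - (-0.562312)·(2.014743 - 2.320000)/(-0.562312 - (5.391968)) = 2.043571; f(s_3) = -0.050828
s_4 = 2.043571 - (-0.050828)·(2.043571 - 2.014743)/(-0.050828 - (-0.562312)) = 2.046436; f(s_4) = 0.000554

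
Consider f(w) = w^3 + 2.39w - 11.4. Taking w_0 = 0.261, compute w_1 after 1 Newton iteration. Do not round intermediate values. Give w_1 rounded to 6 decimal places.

Newton update: w ← w − f(w)/f'(w).
f'(w) = 3w^2 + 2.39
w_0 = 0.261000: f = -10.758430, f' = 2.594363 → w_1 = 0.261000 - (-10.758430)/(2.594363) = 4.407849

4.407849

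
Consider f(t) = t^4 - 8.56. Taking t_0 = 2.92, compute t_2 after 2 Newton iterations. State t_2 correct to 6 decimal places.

f'(t) = 4t^3
t_0 = 2.920000: f = 64.139497, f' = 99.588352 → t_1 = 2.920000 - (64.139497)/(99.588352) = 2.275954
t_1 = 2.275954: f = 18.272046, f' = 47.157452 → t_2 = 2.275954 - (18.272046)/(47.157452) = 1.888485

1.888485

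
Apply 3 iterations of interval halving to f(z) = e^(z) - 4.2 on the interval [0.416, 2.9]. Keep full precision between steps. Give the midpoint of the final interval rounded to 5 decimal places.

1.50275

f(0.416000) = -2.684114, f(2.900000) = 13.974145 (opposite signs)
step 1: m = 1.658000, f(m) = 1.048803 > 0 → root in [0.416000, 1.658000]
step 2: m = 1.037000, f(m) = -1.379258 < 0 → root in [1.037000, 1.658000]
step 3: m = 1.347500, f(m) = -0.352206 < 0 → root in [1.347500, 1.658000]
Midpoint of [1.347500, 1.658000] = 1.502750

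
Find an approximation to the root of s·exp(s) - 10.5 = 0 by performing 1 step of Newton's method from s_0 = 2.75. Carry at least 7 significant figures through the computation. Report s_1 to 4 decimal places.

2.1957

Newton update: s ← s − f(s)/f'(s).
f'(s) = (s + 1)·exp(s)
s_0 = 2.750000: f = 32.517238, f' = 58.659870 → s_1 = 2.750000 - (32.517238)/(58.659870) = 2.195665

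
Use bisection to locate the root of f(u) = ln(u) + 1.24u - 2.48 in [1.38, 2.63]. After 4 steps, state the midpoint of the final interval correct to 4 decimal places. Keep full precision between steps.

f(1.380000) = -0.446717, f(2.630000) = 1.748184 (opposite signs)
step 1: m = 2.005000, f(m) = 0.701844 > 0 → root in [1.380000, 2.005000]
step 2: m = 1.692500, f(m) = 0.144907 > 0 → root in [1.380000, 1.692500]
step 3: m = 1.536250, f(m) = -0.145706 < 0 → root in [1.536250, 1.692500]
step 4: m = 1.614375, f(m) = 0.000773 > 0 → root in [1.536250, 1.614375]
Midpoint of [1.536250, 1.614375] = 1.575312

1.5753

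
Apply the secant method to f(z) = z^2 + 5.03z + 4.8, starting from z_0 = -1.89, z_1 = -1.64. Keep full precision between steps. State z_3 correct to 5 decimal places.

-1.30336

f(z_0) = -1.134600, f(z_1) = -0.759600
z_2 = -1.640000 - (-0.759600)·(-1.640000 - -1.890000)/(-0.759600 - (-1.134600)) = -1.133600; f(z_2) = 0.383041
z_3 = -1.133600 - (0.383041)·(-1.133600 - -1.640000)/(0.383041 - (-0.759600)) = -1.303358; f(z_3) = -0.057148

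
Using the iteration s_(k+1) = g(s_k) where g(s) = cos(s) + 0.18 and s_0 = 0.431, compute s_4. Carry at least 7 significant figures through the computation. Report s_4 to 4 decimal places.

s_1 = g(0.431000) = 1.088548
s_2 = g(1.088548) = 0.643772
s_3 = g(0.643772) = 0.979838
s_4 = g(0.979838) = 0.737157

0.7372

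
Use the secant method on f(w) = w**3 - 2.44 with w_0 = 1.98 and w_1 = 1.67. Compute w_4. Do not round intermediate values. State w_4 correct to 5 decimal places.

f(w_0) = 5.322392, f(w_1) = 2.217463
w_2 = 1.670000 - (2.217463)·(1.670000 - 1.980000)/(2.217463 - (5.322392)) = 1.448606; f(w_2) = 0.599839
w_3 = 1.448606 - (0.599839)·(1.448606 - 1.670000)/(0.599839 - (2.217463)) = 1.366509; f(w_3) = 0.111749
w_4 = 1.366509 - (0.111749)·(1.366509 - 1.448606)/(0.111749 - (0.599839)) = 1.347713; f(w_4) = 0.007894

1.34771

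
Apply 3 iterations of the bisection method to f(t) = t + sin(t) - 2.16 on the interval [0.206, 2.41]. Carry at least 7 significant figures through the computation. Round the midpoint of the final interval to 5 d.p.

1.17025

f(0.206000) = -1.749454, f(2.410000) = 0.918056 (opposite signs)
step 1: m = 1.308000, f(m) = 0.113667 > 0 → root in [0.206000, 1.308000]
step 2: m = 0.757000, f(m) = -0.716256 < 0 → root in [0.757000, 1.308000]
step 3: m = 1.032500, f(m) = -0.268917 < 0 → root in [1.032500, 1.308000]
Midpoint of [1.032500, 1.308000] = 1.170250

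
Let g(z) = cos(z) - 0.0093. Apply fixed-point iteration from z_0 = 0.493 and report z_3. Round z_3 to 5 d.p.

z_1 = g(0.493000) = 0.871617
z_2 = g(0.871617) = 0.634290
z_3 = g(0.634290) = 0.796193

0.79619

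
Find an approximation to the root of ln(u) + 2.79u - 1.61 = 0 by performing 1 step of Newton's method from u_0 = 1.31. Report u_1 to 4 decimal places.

0.6585

Newton update: u ← u − f(u)/f'(u).
f'(u) = 1/u + 2.79
u_0 = 1.310000: f = 2.314927, f' = 3.553359 → u_1 = 1.310000 - (2.314927)/(3.553359) = 0.658524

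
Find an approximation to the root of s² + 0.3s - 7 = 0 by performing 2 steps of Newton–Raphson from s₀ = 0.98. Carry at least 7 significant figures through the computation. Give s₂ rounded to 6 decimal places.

f'(s) = 2s + 0.3
s_0 = 0.980000: f = -5.745600, f' = 2.260000 → s_1 = 0.980000 - (-5.745600)/(2.260000) = 3.522301
s_1 = 3.522301: f = 6.463294, f' = 7.344602 → s_2 = 3.522301 - (6.463294)/(7.344602) = 2.642295

2.642295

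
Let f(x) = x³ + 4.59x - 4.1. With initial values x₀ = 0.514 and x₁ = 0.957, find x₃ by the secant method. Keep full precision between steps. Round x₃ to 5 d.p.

Secant update: x_(k+1) = x_k − f(x_k)·(x_k − x_(k-1))/(f(x_k) − f(x_(k-1))).
f(x_0) = -1.604943, f(x_1) = 1.169097
x_2 = 0.957000 - (1.169097)·(0.957000 - 0.514000)/(1.169097 - (-1.604943)) = 0.770301; f(x_2) = -0.107249
x_3 = 0.770301 - (-0.107249)·(0.770301 - 0.957000)/(-0.107249 - (1.169097)) = 0.785989; f(x_3) = -0.006743

0.78599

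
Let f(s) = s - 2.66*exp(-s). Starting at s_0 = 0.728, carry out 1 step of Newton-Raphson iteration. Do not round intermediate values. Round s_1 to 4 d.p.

Newton update: s ← s − f(s)/f'(s).
f'(s) = 1 + 2.66*exp(-s)
s_0 = 0.728000: f = -0.556444, f' = 2.284444 → s_1 = 0.728000 - (-0.556444)/(2.284444) = 0.971580

0.9716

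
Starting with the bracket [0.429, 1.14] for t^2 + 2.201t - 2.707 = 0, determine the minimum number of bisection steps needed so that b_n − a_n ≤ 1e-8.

Initial width b − a = 1.14 − 0.429 = 0.711000.
After n steps the width is (b−a)/2^n; need (b−a)/2^n ≤ 1e-8.
So n ≥ log₂(0.711000/1e-8) = log₂(71100000.0000) ≈ 26.0833.
Hence n = 27.

27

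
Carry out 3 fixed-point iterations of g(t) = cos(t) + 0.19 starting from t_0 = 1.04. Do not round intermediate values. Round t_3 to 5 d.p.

t_1 = g(1.040000) = 0.696220
t_2 = g(0.696220) = 0.957272
t_3 = g(0.957272) = 0.765753

0.76575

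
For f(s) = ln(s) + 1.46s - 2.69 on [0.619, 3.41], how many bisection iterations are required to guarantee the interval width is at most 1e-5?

19

Initial width b − a = 3.41 − 0.619 = 2.791000.
After n steps the width is (b−a)/2^n; need (b−a)/2^n ≤ 1e-5.
So n ≥ log₂(2.791000/1e-5) = log₂(279100.0000) ≈ 18.0904.
Hence n = 19.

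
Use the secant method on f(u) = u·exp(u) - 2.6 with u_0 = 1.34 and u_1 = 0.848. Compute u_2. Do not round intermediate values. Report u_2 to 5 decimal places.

0.94522

Secant update: u_(k+1) = u_k − f(u_k)·(u_k − u_(k-1))/(f(u_k) − f(u_(k-1))).
f(u_0) = 2.517518, f(u_1) = -0.619944
u_2 = 0.848000 - (-0.619944)·(0.848000 - 1.340000)/(-0.619944 - (2.517518)) = 0.945216; f(u_2) = -0.167609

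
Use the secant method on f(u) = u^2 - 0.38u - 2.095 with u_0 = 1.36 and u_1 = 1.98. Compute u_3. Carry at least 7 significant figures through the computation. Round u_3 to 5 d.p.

1.64651

f(u_0) = -0.762200, f(u_1) = 1.073000
u_2 = 1.980000 - (1.073000)·(1.980000 - 1.360000)/(1.073000 - (-0.762200)) = 1.617500; f(u_2) = -0.093344
u_3 = 1.617500 - (-0.093344)·(1.617500 - 1.980000)/(-0.093344 - (1.073000)) = 1.646511; f(u_3) = -0.009675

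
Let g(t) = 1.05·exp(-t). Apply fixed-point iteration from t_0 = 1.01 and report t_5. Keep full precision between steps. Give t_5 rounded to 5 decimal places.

0.55998

t_1 = g(1.010000) = 0.382430
t_2 = g(0.382430) = 0.716312
t_3 = g(0.716312) = 0.512978
t_4 = g(0.512978) = 0.628645
t_5 = g(0.628645) = 0.559980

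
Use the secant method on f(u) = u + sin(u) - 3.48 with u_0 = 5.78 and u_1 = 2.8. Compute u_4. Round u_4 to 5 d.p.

3.59902

f(u_0) = 1.817782, f(u_1) = -0.345012
u_2 = 2.800000 - (-0.345012)·(2.800000 - 5.780000)/(-0.345012 - (1.817782)) = 3.275374; f(u_2) = -0.338009
u_3 = 3.275374 - (-0.338009)·(3.275374 - 2.800000)/(-0.338009 - (-0.345012)) = 26.219229; f(u_3) = 23.624226
u_4 = 26.219229 - (23.624226)·(26.219229 - 3.275374)/(23.624226 - (-0.338009)) = 3.599017; f(u_4) = -0.322622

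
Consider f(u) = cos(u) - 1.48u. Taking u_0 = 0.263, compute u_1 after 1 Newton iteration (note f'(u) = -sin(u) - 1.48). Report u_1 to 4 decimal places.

0.5943

Newton update: u ← u − f(u)/f'(u).
u_0 = 0.263000: f = 0.576374, f' = -1.739979 → u_1 = 0.263000 - (0.576374)/(-1.739979) = 0.594254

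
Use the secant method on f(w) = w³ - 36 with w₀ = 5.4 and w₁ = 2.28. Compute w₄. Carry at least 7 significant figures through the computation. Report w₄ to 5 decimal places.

3.26602

f(w_0) = 121.464000, f(w_1) = -24.147648
w_2 = 2.280000 - (-24.147648)·(2.280000 - 5.400000)/(-24.147648 - (121.464000)) = 2.797408; f(w_2) = -14.108903
w_3 = 2.797408 - (-14.108903)·(2.797408 - 2.280000)/(-14.108903 - (-24.147648)) = 3.524597; f(w_3) = 7.785303
w_4 = 3.524597 - (7.785303)·(3.524597 - 2.797408)/(7.785303 - (-14.108903)) = 3.266018; f(w_4) = -1.161806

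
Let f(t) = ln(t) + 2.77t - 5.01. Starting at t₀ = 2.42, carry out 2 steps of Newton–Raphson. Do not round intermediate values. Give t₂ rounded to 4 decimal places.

1.6318

f'(t) = 1/t + 2.77
t_0 = 2.420000: f = 2.577168, f' = 3.183223 → t_1 = 2.420000 - (2.577168)/(3.183223) = 1.610391
t_1 = 1.610391: f = -0.072741, f' = 3.390967 → t_2 = 1.610391 - (-0.072741)/(3.390967) = 1.631842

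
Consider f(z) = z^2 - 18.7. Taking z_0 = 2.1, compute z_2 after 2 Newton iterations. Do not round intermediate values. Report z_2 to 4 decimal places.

4.4505

Newton update: z ← z − f(z)/f'(z).
f'(z) = 2z
z_0 = 2.100000: f = -14.290000, f' = 4.200000 → z_1 = 2.100000 - (-14.290000)/(4.200000) = 5.502381
z_1 = 5.502381: f = 11.576196, f' = 11.004762 → z_2 = 5.502381 - (11.576196)/(11.004762) = 4.450455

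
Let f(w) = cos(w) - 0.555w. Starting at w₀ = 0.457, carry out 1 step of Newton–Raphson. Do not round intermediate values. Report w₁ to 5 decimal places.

f'(w) = -sin(w) - 0.555
w_0 = 0.457000: f = 0.643745, f' = -0.996258 → w_1 = 0.457000 - (0.643745)/(-0.996258) = 1.103163

1.10316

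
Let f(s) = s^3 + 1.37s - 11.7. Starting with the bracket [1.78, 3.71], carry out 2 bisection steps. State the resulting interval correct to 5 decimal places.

[1.78000, 2.26250]

f(1.780000) = -3.621648, f(3.710000) = 44.447511 (opposite signs)
step 1: m = 2.745000, f(m) = 12.744294 > 0 → root in [1.780000, 2.745000]
step 2: m = 2.262500, f(m) = 2.981150 > 0 → root in [1.780000, 2.262500]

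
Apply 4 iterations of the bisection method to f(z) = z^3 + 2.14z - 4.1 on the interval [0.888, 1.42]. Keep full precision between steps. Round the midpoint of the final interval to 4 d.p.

f(0.888000) = -1.499453, f(1.420000) = 1.802088 (opposite signs)
step 1: m = 1.154000, f(m) = -0.093640 < 0 → root in [1.154000, 1.420000]
step 2: m = 1.287000, f(m) = 0.785927 > 0 → root in [1.154000, 1.287000]
step 3: m = 1.220500, f(m) = 0.329952 > 0 → root in [1.154000, 1.220500]
step 4: m = 1.187250, f(m) = 0.114218 > 0 → root in [1.154000, 1.187250]
Midpoint of [1.154000, 1.187250] = 1.170625

1.1706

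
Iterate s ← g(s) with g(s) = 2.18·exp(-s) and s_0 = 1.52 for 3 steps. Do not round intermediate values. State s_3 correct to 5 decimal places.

s_1 = g(1.520000) = 0.476792
s_2 = g(0.476792) = 1.353282
s_3 = g(1.353282) = 0.563292

0.56329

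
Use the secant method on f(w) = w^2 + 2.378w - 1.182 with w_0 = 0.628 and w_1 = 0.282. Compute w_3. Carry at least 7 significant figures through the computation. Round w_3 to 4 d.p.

0.4225

f(w_0) = 0.705768, f(w_1) = -0.431880
w_2 = 0.282000 - (-0.431880)·(0.282000 - 0.628000)/(-0.431880 - (0.705768)) = 0.413350; f(w_2) = -0.028194
w_3 = 0.413350 - (-0.028194)·(0.413350 - 0.282000)/(-0.028194 - (-0.431880)) = 0.422524; f(w_3) = 0.001289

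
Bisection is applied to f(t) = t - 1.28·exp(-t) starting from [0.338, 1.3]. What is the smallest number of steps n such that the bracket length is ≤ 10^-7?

24

Initial width b − a = 1.3 − 0.338 = 0.962000.
After n steps the width is (b−a)/2^n; need (b−a)/2^n ≤ 10^-7.
So n ≥ log₂(0.962000/10^-7) = log₂(9620000.0000) ≈ 23.1976.
Hence n = 24.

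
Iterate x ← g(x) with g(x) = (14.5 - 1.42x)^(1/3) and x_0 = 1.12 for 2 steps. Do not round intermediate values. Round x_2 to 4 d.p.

2.2353

x_1 = g(1.120000) = 2.345872
x_2 = g(2.345872) = 2.235303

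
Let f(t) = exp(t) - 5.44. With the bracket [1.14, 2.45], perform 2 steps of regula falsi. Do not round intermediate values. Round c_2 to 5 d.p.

False-position update: c = (a·f(b) − b·f(a))/(f(b) − f(a)); replace the endpoint whose sign matches f(c).
f(1.140000) = -2.313232, f(2.450000) = 6.148347
step 1: c = 1.498129, f(c) = -0.966690 < 0 → new bracket [1.498129, 2.450000]
step 2: c = 1.627455, f(c) = -0.349096 < 0 → new bracket [1.627455, 2.450000]

1.62746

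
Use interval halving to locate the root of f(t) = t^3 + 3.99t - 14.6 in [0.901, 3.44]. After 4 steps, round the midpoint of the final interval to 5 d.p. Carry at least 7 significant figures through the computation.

1.93247

f(0.901000) = -10.273577, f(3.440000) = 39.833184 (opposite signs)
step 1: m = 2.170500, f(m) = 4.285673 > 0 → root in [0.901000, 2.170500]
step 2: m = 1.535750, f(m) = -4.850248 < 0 → root in [1.535750, 2.170500]
step 3: m = 1.853125, f(m) = -0.842266 < 0 → root in [1.853125, 2.170500]
step 4: m = 2.011813, f(m) = 1.569721 > 0 → root in [1.853125, 2.011813]
Midpoint of [1.853125, 2.011813] = 1.932469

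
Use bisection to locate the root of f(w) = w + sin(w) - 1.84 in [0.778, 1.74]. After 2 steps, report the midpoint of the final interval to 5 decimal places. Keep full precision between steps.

f(0.778000) = -0.360144, f(1.740000) = 0.885719 (opposite signs)
step 1: m = 1.259000, f(m) = 0.370784 > 0 → root in [0.778000, 1.259000]
step 2: m = 1.018500, f(m) = 0.029822 > 0 → root in [0.778000, 1.018500]
Midpoint of [0.778000, 1.018500] = 0.898250

0.89825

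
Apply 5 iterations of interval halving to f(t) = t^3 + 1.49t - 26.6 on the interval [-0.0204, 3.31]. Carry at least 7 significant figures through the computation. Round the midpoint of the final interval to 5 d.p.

f(-0.020400) = -26.630404, f(3.310000) = 14.596591 (opposite signs)
step 1: m = 1.644800, f(m) = -19.699460 < 0 → root in [1.644800, 3.310000]
step 2: m = 2.477400, f(m) = -7.703605 < 0 → root in [2.477400, 3.310000]
step 3: m = 2.893700, f(m) = 1.942009 > 0 → root in [2.477400, 2.893700]
step 4: m = 2.685550, f(m) = -3.229864 < 0 → root in [2.685550, 2.893700]
step 5: m = 2.789625, f(m) = -0.734576 < 0 → root in [2.789625, 2.893700]
Midpoint of [2.789625, 2.893700] = 2.841662

2.84166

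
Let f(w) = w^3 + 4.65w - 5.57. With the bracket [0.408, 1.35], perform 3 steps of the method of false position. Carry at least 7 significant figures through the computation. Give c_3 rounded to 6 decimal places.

f(0.408000) = -3.604883, f(1.350000) = 3.167875
step 1: c = 0.909391, f(c) = -0.589273 < 0 → new bracket [0.909391, 1.350000]
step 2: c = 0.978496, f(c) = -0.083126 < 0 → new bracket [0.978496, 1.350000]
step 3: c = 0.987995, f(c) = -0.011404 < 0 → new bracket [0.987995, 1.350000]

0.987995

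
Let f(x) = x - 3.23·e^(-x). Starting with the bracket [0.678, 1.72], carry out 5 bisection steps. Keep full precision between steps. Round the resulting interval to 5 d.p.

f(0.678000) = -0.961649, f(1.720000) = 1.141616 (opposite signs)
step 1: m = 1.199000, f(m) = 0.225169 > 0 → root in [0.678000, 1.199000]
step 2: m = 0.938500, f(m) = -0.325122 < 0 → root in [0.938500, 1.199000]
step 3: m = 1.068750, f(m) = -0.040553 < 0 → root in [1.068750, 1.199000]
step 4: m = 1.133875, f(m) = 0.094513 > 0 → root in [1.068750, 1.133875]
step 5: m = 1.101313, f(m) = 0.027549 > 0 → root in [1.068750, 1.101313]

[1.06875, 1.10131]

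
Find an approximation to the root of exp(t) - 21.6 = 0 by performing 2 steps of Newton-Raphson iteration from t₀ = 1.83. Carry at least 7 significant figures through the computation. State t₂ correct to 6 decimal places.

f'(t) = exp(t)
t_0 = 1.830000: f = -15.366113, f' = 6.233887 → t_1 = 1.830000 - (-15.366113)/(6.233887) = 4.294933
t_1 = 4.294933: f = 51.727306, f' = 73.327306 → t_2 = 4.294933 - (51.727306)/(73.327306) = 3.589503

3.589503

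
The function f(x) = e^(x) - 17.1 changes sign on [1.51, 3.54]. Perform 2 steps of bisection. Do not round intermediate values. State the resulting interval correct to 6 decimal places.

f(1.510000) = -12.573269, f(3.540000) = 17.366919 (opposite signs)
step 1: m = 2.525000, f(m) = -4.609105 < 0 → root in [2.525000, 3.540000]
step 2: m = 3.032500, f(m) = 3.649040 > 0 → root in [2.525000, 3.032500]

[2.525000, 3.032500]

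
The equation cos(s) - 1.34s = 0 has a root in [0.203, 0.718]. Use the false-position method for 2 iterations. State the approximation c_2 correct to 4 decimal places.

False-position update: c = (a·f(b) − b·f(a))/(f(b) − f(a)); replace the endpoint whose sign matches f(c).
f(0.203000) = 0.707446, f(0.718000) = -0.208997
step 1: c = 0.600553, f(c) = 0.020282 > 0 → new bracket [0.600553, 0.718000]
step 2: c = 0.610942, f(c) = 0.000445 > 0 → new bracket [0.610942, 0.718000]

0.6109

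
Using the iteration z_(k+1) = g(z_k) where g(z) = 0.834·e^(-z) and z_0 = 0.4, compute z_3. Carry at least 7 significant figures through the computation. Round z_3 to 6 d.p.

0.517697

z_1 = g(0.400000) = 0.559047
z_2 = g(0.559047) = 0.476843
z_3 = g(0.476843) = 0.517697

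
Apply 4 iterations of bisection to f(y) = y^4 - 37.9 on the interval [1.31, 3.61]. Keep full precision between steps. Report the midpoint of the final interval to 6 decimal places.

2.531875

f(1.310000) = -34.955001, f(3.610000) = 131.935630 (opposite signs)
step 1: m = 2.460000, f(m) = -1.278137 < 0 → root in [2.460000, 3.610000]
step 2: m = 3.035000, f(m) = 46.946666 > 0 → root in [2.460000, 3.035000]
step 3: m = 2.747500, f(m) = 19.083721 > 0 → root in [2.460000, 2.747500]
step 4: m = 2.603750, f(m) = 8.061811 > 0 → root in [2.460000, 2.603750]
Midpoint of [2.460000, 2.603750] = 2.531875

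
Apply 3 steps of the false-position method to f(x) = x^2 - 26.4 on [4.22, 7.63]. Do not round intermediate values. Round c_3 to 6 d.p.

5.130604

False-position update: c = (a·f(b) − b·f(a))/(f(b) − f(a)); replace the endpoint whose sign matches f(c).
f(4.220000) = -8.591600, f(7.630000) = 31.816900
step 1: c = 4.945030, f(c) = -1.946683 < 0 → new bracket [4.945030, 7.630000]
step 2: c = 5.099835, f(c) = -0.391683 < 0 → new bracket [5.099835, 7.630000]
step 3: c = 5.130604, f(c) = -0.076904 < 0 → new bracket [5.130604, 7.630000]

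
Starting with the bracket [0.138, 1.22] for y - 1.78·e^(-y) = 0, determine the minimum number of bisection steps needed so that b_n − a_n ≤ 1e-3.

11

Initial width b − a = 1.22 − 0.138 = 1.082000.
After n steps the width is (b−a)/2^n; need (b−a)/2^n ≤ 1e-3.
So n ≥ log₂(1.082000/1e-3) = log₂(1082.0000) ≈ 10.0795.
Hence n = 11.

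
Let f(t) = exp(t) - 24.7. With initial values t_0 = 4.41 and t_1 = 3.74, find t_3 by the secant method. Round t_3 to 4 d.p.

Secant update: t_(k+1) = t_k − f(t_k)·(t_k − t_(k-1))/(f(t_k) − f(t_(k-1))).
f(t_0) = 57.569464, f(t_1) = 17.397990
t_2 = 3.740000 - (17.397990)·(3.740000 - 4.410000)/(17.397990 - (57.569464)) = 3.449828; f(t_2) = 6.794962
t_3 = 3.449828 - (6.794962)·(3.449828 - 3.740000)/(6.794962 - (17.397990)) = 3.263870; f(t_3) = 1.450552

3.2639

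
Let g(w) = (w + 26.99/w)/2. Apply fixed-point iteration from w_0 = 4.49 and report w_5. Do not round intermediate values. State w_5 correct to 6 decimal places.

5.195190

w_1 = g(4.490000) = 5.250568
w_2 = g(5.250568) = 5.195482
w_3 = g(5.195482) = 5.195190
w_4 = g(5.195190) = 5.195190
w_5 = g(5.195190) = 5.195190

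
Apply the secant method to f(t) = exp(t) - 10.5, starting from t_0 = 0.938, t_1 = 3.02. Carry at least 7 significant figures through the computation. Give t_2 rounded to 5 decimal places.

f(t_0) = -7.945133, f(t_1) = 9.991292
t_2 = 3.020000 - (9.991292)·(3.020000 - 0.938000)/(9.991292 - (-7.945133)) = 1.860244; f(t_2) = -4.074693

1.86024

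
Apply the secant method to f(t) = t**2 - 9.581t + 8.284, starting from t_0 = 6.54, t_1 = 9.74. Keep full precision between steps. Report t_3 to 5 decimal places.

8.57378

f(t_0) = -11.604140, f(t_1) = 9.832660
t_2 = 9.740000 - (9.832660)·(9.740000 - 6.540000)/(9.832660 - (-11.604140)) = 8.272220; f(t_2) = -2.542518
t_3 = 8.272220 - (-2.542518)·(8.272220 - 9.740000)/(-2.542518 - (9.832660)) = 8.573780; f(t_3) = -0.351685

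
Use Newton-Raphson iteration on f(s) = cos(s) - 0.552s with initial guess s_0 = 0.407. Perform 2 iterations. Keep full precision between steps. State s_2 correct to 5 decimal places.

0.99502

f'(s) = -sin(s) - 0.552
s_0 = 0.407000: f = 0.693649, f' = -0.947856 → s_1 = 0.407000 - (0.693649)/(-0.947856) = 1.138808
s_1 = 1.138808: f = -0.209944, f' = -1.460135 → s_2 = 1.138808 - (-0.209944)/(-1.460135) = 0.995024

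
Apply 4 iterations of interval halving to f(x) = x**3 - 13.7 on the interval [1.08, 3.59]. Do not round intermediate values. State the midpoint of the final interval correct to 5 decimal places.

f(1.080000) = -12.440288, f(3.590000) = 32.568279 (opposite signs)
step 1: m = 2.335000, f(m) = -0.969055 < 0 → root in [2.335000, 3.590000]
step 2: m = 2.962500, f(m) = 12.300104 > 0 → root in [2.335000, 2.962500]
step 3: m = 2.648750, f(m) = 4.883303 > 0 → root in [2.335000, 2.648750]
step 4: m = 2.491875, f(m) = 1.773151 > 0 → root in [2.335000, 2.491875]
Midpoint of [2.335000, 2.491875] = 2.413437

2.41344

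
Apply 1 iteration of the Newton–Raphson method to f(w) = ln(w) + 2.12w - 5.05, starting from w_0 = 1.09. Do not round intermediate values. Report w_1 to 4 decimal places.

1.9634

f'(w) = 1/w + 2.12
w_0 = 1.090000: f = -2.653022, f' = 3.037431 → w_1 = 1.090000 - (-2.653022)/(3.037431) = 1.963443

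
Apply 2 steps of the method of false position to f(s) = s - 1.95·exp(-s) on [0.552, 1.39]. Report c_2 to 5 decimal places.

0.84338

f(0.552000) = -0.570804, f(1.390000) = 0.904303
step 1: c = 0.876271, f(c) = 0.064422 > 0 → new bracket [0.552000, 0.876271]
step 2: c = 0.843384, f(c) = 0.004393 > 0 → new bracket [0.552000, 0.843384]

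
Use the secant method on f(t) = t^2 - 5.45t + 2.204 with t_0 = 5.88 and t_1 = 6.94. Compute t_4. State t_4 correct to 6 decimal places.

5.013148

f(t_0) = 4.732400, f(t_1) = 12.544600
t_2 = 6.940000 - (12.544600)·(6.940000 - 5.880000)/(12.544600 - (4.732400)) = 5.237883; f(t_2) = 1.092958
t_3 = 5.237883 - (1.092958)·(5.237883 - 6.940000)/(1.092958 - (12.544600)) = 5.075431; f(t_3) = 0.302903
t_4 = 5.075431 - (0.302903)·(5.075431 - 5.237883)/(0.302903 - (1.092958)) = 5.013148; f(t_4) = 0.013997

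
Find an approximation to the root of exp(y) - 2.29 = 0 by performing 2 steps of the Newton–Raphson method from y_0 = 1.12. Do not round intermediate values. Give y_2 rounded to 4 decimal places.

f'(y) = exp(y)
y_0 = 1.120000: f = 0.774854, f' = 3.064854 → y_1 = 1.120000 - (0.774854)/(3.064854) = 0.867181
y_1 = 0.867181: f = 0.090191, f' = 2.380191 → y_2 = 0.867181 - (0.090191)/(2.380191) = 0.829288

0.8293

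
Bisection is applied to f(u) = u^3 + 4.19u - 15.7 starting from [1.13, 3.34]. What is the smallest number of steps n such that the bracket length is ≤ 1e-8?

28

Initial width b − a = 3.34 − 1.13 = 2.210000.
After n steps the width is (b−a)/2^n; need (b−a)/2^n ≤ 1e-8.
So n ≥ log₂(2.210000/1e-8) = log₂(221000000.0000) ≈ 27.7195.
Hence n = 28.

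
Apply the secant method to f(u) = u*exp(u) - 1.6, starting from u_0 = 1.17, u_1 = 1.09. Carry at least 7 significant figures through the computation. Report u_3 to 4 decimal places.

0.7736

f(u_0) = 2.169731, f(u_1) = 1.641959
u_2 = 1.090000 - (1.641959)·(1.090000 - 1.170000)/(1.641959 - (2.169731)) = 0.841111; f(u_2) = 0.350488
u_3 = 0.841111 - (0.350488)·(0.841111 - 1.090000)/(0.350488 - (1.641959)) = 0.773566; f(u_3) = 0.076690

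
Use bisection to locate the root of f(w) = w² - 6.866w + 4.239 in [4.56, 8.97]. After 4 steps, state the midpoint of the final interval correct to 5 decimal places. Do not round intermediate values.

6.07594

f(4.560000) = -6.276360, f(8.970000) = 23.111880 (opposite signs)
step 1: m = 6.765000, f(m) = 3.555735 > 0 → root in [4.560000, 6.765000]
step 2: m = 5.662500, f(m) = -2.575819 < 0 → root in [5.662500, 6.765000]
step 3: m = 6.213750, f(m) = 0.186082 > 0 → root in [5.662500, 6.213750]
step 4: m = 5.938125, f(m) = -1.270838 < 0 → root in [5.938125, 6.213750]
Midpoint of [5.938125, 6.213750] = 6.075938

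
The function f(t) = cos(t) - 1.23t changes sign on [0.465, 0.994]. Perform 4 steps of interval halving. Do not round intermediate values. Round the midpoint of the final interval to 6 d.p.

0.646844

f(0.465000) = 0.321872, f(0.994000) = -0.677279 (opposite signs)
step 1: m = 0.729500, f(m) = -0.151777 < 0 → root in [0.465000, 0.729500]
step 2: m = 0.597250, f(m) = 0.092268 > 0 → root in [0.597250, 0.729500]
step 3: m = 0.663375, f(m) = -0.028033 < 0 → root in [0.597250, 0.663375]
step 4: m = 0.630313, f(m) = 0.032559 > 0 → root in [0.630313, 0.663375]
Midpoint of [0.630313, 0.663375] = 0.646844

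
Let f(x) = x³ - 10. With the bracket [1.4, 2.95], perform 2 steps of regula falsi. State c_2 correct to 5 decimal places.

2.07217

f(1.400000) = -7.256000, f(2.950000) = 15.672375
step 1: c = 1.890519, f(c) = -3.243169 < 0 → new bracket [1.890519, 2.950000]
step 2: c = 2.072172, f(c) = -1.102301 < 0 → new bracket [2.072172, 2.950000]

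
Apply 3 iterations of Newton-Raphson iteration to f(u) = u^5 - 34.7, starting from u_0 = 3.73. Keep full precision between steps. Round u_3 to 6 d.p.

Newton update: u ← u − f(u)/f'(u).
f'(u) = 5u^4
u_0 = 3.730000: f = 687.311573, f' = 967.843932 → u_1 = 3.730000 - (687.311573)/(967.843932) = 3.019853
u_1 = 3.019853: f = 216.447543, f' = 415.827447 → u_2 = 3.019853 - (216.447543)/(415.827447) = 2.499330
u_2 = 2.499330: f = 62.825536, f' = 195.103329 → u_3 = 2.499330 - (62.825536)/(195.103329) = 2.177319

2.177319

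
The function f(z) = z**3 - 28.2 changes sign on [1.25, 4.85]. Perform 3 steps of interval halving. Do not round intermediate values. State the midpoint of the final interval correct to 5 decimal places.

2.82500

f(1.250000) = -26.246875, f(4.850000) = 85.884125 (opposite signs)
step 1: m = 3.050000, f(m) = 0.172625 > 0 → root in [1.250000, 3.050000]
step 2: m = 2.150000, f(m) = -18.261625 < 0 → root in [2.150000, 3.050000]
step 3: m = 2.600000, f(m) = -10.624000 < 0 → root in [2.600000, 3.050000]
Midpoint of [2.600000, 3.050000] = 2.825000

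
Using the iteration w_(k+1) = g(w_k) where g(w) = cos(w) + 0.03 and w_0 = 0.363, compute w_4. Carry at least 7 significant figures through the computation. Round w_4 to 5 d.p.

w_1 = g(0.363000) = 0.964836
w_2 = g(0.964836) = 0.599552
w_3 = g(0.599552) = 0.855589
w_4 = g(0.855589) = 0.685774

0.68577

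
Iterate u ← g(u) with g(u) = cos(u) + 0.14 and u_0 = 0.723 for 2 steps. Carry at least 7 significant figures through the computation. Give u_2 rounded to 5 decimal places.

u_1 = g(0.723000) = 0.889824
u_2 = g(0.889824) = 0.769549

0.76955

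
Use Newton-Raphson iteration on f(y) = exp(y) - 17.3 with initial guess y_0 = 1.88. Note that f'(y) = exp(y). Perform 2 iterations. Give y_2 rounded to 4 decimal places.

y_0 = 1.880000: f = -10.746495, f' = 6.553505 → y_1 = 1.880000 - (-10.746495)/(6.553505) = 3.519809
y_1 = 3.519809: f = 16.477970, f' = 33.777970 → y_2 = 3.519809 - (16.477970)/(33.777970) = 3.031977

3.0320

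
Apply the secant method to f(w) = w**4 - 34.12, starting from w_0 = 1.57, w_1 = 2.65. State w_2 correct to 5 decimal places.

2.27046

Secant update: w_(k+1) = w_k − f(w_k)·(w_k − w_(k-1))/(f(w_k) − f(w_(k-1))).
f(w_0) = -28.044268, f(w_1) = 15.195506
w_2 = 2.650000 - (15.195506)·(2.650000 - 1.570000)/(15.195506 - (-28.044268)) = 2.270462; f(w_2) = -7.546009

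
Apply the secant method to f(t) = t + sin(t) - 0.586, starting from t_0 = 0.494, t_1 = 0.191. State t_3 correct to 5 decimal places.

f(t_0) = 0.382151, f(t_1) = -0.205159
t_2 = 0.191000 - (-0.205159)·(0.191000 - 0.494000)/(-0.205159 - (0.382151)) = 0.296844; f(t_2) = 0.003347
t_3 = 0.296844 - (0.003347)·(0.296844 - 0.191000)/(0.003347 - (-0.205159)) = 0.295145; f(t_3) = 0.000023

0.29514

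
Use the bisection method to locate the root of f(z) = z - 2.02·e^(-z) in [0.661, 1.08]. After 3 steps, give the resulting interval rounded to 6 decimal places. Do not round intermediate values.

f(0.661000) = -0.381996, f(1.080000) = 0.394017 (opposite signs)
step 1: m = 0.870500, f(m) = 0.024641 > 0 → root in [0.661000, 0.870500]
step 2: m = 0.765750, f(m) = -0.173520 < 0 → root in [0.765750, 0.870500]
step 3: m = 0.818125, f(m) = -0.073217 < 0 → root in [0.818125, 0.870500]

[0.818125, 0.870500]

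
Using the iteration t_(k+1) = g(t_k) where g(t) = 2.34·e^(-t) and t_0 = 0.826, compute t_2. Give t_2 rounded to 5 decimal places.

0.84005

t_1 = g(0.826000) = 1.024445
t_2 = g(1.024445) = 0.840050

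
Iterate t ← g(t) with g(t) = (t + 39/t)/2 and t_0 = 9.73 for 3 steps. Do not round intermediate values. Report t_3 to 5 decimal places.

t_1 = g(9.730000) = 6.869111
t_2 = g(6.869111) = 6.273351
t_3 = g(6.273351) = 6.245062

6.24506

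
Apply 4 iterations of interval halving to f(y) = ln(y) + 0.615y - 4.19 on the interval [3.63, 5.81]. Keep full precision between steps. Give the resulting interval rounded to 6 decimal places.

[4.311250, 4.447500]

f(3.630000) = -0.668317, f(5.810000) = 1.142731 (opposite signs)
step 1: m = 4.720000, f(m) = 0.264609 > 0 → root in [3.630000, 4.720000]
step 2: m = 4.175000, f(m) = -0.193261 < 0 → root in [4.175000, 4.720000]
step 3: m = 4.447500, f(m) = 0.037555 > 0 → root in [4.175000, 4.447500]
step 4: m = 4.311250, f(m) = -0.077353 < 0 → root in [4.311250, 4.447500]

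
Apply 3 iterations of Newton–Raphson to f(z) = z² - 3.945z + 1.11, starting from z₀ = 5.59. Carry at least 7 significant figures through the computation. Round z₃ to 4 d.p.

f'(z) = 2z - 3.945
z_0 = 5.590000: f = 10.305550, f' = 7.235000 → z_1 = 5.590000 - (10.305550)/(7.235000) = 4.165598
z_1 = 4.165598: f = 2.028922, f' = 4.386196 → z_2 = 4.165598 - (2.028922)/(4.386196) = 3.703028
z_2 = 3.703028: f = 0.213971, f' = 3.461056 → z_3 = 3.703028 - (0.213971)/(3.461056) = 3.641206

3.6412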